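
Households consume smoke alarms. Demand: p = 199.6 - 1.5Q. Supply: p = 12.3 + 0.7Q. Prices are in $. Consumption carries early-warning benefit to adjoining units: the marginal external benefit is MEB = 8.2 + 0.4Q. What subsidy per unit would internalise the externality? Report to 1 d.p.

Social marginal benefit = demand + MEB = 207.8 - 1.1Q.
Set SMB = MC: 207.8 - 1.1Q = 12.3 + 0.7Q → Q* = 108.6111.
The Pigouvian subsidy equals MEB at Q*: 8.2 + 0.4×108.6111 = 51.6444.

subsidy = $51.6 per unit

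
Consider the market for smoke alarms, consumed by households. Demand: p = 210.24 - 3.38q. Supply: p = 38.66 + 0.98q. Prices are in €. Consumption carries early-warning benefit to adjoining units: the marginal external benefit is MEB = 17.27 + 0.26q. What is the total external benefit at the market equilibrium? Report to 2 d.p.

€880.96

Market equilibrium (private): 38.66 + 0.98q = 210.24 - 3.38q → q_m = 39.3532.
Total external benefit = ∫₀^{q_m} (17.27 + 0.26q) dq = 17.27×39.3532 + ½×0.26×39.3532² = 880.9574.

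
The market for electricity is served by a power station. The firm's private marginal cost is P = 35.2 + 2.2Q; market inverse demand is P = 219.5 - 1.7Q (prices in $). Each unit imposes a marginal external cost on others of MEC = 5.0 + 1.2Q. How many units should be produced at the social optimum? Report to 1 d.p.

Social marginal cost = private MC + MEC = 40.2 + 3.4Q.
Set SMC = demand: 40.2 + 3.4Q = 219.5 - 1.7Q → Q* = 35.1569.

Q* = 35.2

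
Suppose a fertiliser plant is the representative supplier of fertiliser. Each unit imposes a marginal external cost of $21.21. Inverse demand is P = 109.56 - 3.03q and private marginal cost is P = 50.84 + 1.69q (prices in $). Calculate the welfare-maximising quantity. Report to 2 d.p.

Social marginal cost = private MC + MEC = 72.05 + 1.69q.
Set SMC = demand: 72.05 + 1.69q = 109.56 - 3.03q → q* = 7.9470.

q* = 7.95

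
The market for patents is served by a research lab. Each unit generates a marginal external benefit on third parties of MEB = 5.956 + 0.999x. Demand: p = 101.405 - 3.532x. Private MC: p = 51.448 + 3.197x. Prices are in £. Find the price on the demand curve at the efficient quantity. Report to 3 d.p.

P = £66.940

Social marginal cost = private MC − MEB = 45.492 + 2.198x.
Set SMC = demand: 45.492 + 2.198x = 101.405 - 3.532x → x* = 9.7579.
Consumer price on the demand curve at x*: 101.405 − 3.532×9.7579 = 66.9401.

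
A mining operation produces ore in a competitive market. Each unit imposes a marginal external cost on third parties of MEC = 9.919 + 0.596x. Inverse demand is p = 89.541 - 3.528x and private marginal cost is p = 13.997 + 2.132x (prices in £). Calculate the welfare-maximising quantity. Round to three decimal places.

Social marginal cost = private MC + MEC = 23.916 + 2.728x.
Set SMC = demand: 23.916 + 2.728x = 89.541 - 3.528x → x* = 10.4899.

x* = 10.490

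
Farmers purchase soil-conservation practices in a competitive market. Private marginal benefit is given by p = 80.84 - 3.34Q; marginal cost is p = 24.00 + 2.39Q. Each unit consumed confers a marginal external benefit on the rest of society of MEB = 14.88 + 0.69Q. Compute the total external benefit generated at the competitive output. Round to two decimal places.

Market equilibrium (private): 24.00 + 2.39Q = 80.84 - 3.34Q → Q_m = 9.9197.
Total external benefit = ∫₀^{Q_m} (14.88 + 0.69Q) dQ = 14.88×9.9197 + ½×0.69×9.9197² = 181.5533.

181.55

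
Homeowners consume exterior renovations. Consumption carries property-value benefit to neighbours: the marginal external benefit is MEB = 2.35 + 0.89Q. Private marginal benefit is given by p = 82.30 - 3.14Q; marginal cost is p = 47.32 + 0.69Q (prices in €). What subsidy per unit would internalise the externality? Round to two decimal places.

Social marginal benefit = demand + MEB = 84.65 - 2.25Q.
Set SMB = MC: 84.65 - 2.25Q = 47.32 + 0.69Q → Q* = 12.6973.
The Pigouvian subsidy equals MEB at Q*: 2.35 + 0.89×12.6973 = 13.6506.

subsidy = €13.65 per unit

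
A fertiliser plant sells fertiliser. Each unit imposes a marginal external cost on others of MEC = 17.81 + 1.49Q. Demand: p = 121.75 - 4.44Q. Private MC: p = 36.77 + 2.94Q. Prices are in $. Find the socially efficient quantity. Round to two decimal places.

Social marginal cost = private MC + MEC = 54.58 + 4.43Q.
Set SMC = demand: 54.58 + 4.43Q = 121.75 - 4.44Q → Q* = 7.5727.

Q* = 7.57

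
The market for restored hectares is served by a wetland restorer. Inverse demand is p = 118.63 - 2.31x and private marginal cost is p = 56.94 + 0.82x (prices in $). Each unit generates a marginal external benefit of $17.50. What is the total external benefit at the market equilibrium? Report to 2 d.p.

Market equilibrium (private): 56.94 + 0.82x = 118.63 - 2.31x → x_m = 19.7093.
Total external benefit = MEB × x_m = 17.50 × 19.7093 = 344.9128.

$344.91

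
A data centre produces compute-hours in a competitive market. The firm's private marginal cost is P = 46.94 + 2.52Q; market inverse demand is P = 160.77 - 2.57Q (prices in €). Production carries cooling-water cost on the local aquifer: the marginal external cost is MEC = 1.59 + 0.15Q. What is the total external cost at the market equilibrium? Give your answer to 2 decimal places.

Market equilibrium (private): 46.94 + 2.52Q = 160.77 - 2.57Q → Q_m = 22.3635.
Total external cost = ∫₀^{Q_m} (1.59 + 0.15Q) dQ = 1.59×22.3635 + ½×0.15×22.3635² = 73.0674.

€73.07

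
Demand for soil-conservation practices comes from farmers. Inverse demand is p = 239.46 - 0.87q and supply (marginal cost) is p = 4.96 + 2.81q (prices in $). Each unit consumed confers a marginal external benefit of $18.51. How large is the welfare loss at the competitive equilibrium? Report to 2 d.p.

DWL = $46.55

Market equilibrium (private): 4.96 + 2.81q = 239.46 - 0.87q → q_m = 63.7228.
Social marginal benefit = demand + MEB = 257.97 - 0.87q.
Set SMB = MC: 257.97 - 0.87q = 4.96 + 2.81q → q* = 68.7527.
Height of the DWL triangle at q_m is SMB(q_m) − MC(q_m) = MEB(q_m) = 18.5100.
DWL = ½ × 5.0299 × 18.5100 = 46.5517.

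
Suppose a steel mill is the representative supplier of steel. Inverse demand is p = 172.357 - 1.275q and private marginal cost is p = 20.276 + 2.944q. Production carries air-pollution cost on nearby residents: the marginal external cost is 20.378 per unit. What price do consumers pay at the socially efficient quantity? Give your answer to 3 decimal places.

P = 132.556

Social marginal cost = private MC + MEC = 40.654 + 2.944q.
Set SMC = demand: 40.654 + 2.944q = 172.357 - 1.275q → q* = 31.2166.
Consumer price on the demand curve at q*: 172.357 − 1.275×31.2166 = 132.5558.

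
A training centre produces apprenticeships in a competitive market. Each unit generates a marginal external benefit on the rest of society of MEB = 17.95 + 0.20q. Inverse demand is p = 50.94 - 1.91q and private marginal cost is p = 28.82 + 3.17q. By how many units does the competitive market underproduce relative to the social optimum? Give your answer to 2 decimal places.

Market equilibrium (private): 28.82 + 3.17q = 50.94 - 1.91q → q_m = 4.3543.
Social marginal cost = private MC − MEB = 10.87 + 2.97q.
Set SMC = demand: 10.87 + 2.97q = 50.94 - 1.91q → q* = 8.2111.
Gap = |4.3543 − 8.2111| = 3.8568.

3.86 units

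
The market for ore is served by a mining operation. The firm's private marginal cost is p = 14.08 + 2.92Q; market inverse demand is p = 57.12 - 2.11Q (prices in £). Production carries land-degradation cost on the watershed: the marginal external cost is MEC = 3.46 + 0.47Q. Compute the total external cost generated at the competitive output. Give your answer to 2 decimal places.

Market equilibrium (private): 14.08 + 2.92Q = 57.12 - 2.11Q → Q_m = 8.5567.
Total external cost = ∫₀^{Q_m} (3.46 + 0.47Q) dQ = 3.46×8.5567 + ½×0.47×8.5567² = 46.8122.

£46.81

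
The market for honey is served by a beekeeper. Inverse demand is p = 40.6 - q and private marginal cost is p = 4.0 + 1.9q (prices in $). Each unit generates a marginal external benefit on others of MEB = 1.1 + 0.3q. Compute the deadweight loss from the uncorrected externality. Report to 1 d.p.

Market equilibrium (private): 4.0 + 1.9q = 40.6 - q → q_m = 12.6207.
Social marginal cost = private MC − MEB = 2.9 + 1.6q.
Set SMC = demand: 2.9 + 1.6q = 40.6 - q → q* = 14.5000.
The loss is the area between SMC and demand from q* to q_m; with linear curves that's a triangle of height MEB(q_m).
DWL = ½ × 1.8793 × 4.8862 = 4.5913.

DWL = $4.6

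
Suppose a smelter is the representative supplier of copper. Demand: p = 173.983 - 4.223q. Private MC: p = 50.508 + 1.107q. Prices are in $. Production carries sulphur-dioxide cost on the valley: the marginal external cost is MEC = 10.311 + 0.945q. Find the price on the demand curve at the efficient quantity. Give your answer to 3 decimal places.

Social marginal cost = private MC + MEC = 60.819 + 2.052q.
Set SMC = demand: 60.819 + 2.052q = 173.983 - 4.223q → q* = 18.0341.
Consumer price on the demand curve at q*: 173.983 − 4.223×18.0341 = 97.8250.

P = $97.825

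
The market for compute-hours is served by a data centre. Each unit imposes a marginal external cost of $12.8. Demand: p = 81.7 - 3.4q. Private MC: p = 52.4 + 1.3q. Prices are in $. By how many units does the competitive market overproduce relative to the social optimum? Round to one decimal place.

Market equilibrium (private): 52.4 + 1.3q = 81.7 - 3.4q → q_m = 6.2340.
Social marginal cost = private MC + MEC = 65.2 + 1.3q.
Set SMC = demand: 65.2 + 1.3q = 81.7 - 3.4q → q* = 3.5106.
Gap = |6.2340 − 3.5106| = 2.7234.

2.7 units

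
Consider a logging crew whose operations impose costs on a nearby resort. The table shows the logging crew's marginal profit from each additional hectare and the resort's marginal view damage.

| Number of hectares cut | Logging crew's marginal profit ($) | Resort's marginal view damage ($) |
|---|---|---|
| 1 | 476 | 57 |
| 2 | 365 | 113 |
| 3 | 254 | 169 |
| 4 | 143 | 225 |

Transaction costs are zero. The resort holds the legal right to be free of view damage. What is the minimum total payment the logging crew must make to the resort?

Efficient level: marginal profit ≥ marginal view damage through level 3, so k* = 3.
With the resort holding the right, the logging crew must at least compensate total damage at k*: 57 + 113 + 169 = 339.

$339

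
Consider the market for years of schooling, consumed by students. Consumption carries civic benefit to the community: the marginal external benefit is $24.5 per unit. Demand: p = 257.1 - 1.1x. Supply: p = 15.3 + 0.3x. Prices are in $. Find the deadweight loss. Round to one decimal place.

Market equilibrium (private): 15.3 + 0.3x = 257.1 - 1.1x → x_m = 172.7143.
Social marginal benefit = demand + MEB = 281.6 - 1.1x.
Set SMB = MC: 281.6 - 1.1x = 15.3 + 0.3x → x* = 190.2143.
Between x* and x_m the wedge SMB − MC runs linearly from 0 to MEB(x_m), so the loss is a triangle.
DWL = ½ × 17.5000 × 24.5000 = 214.3750.

DWL = $214.4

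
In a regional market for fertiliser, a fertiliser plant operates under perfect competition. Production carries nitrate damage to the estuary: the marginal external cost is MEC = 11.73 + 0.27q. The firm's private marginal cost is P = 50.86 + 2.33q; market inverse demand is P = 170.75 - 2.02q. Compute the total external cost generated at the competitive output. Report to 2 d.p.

Market equilibrium (private): 50.86 + 2.33q = 170.75 - 2.02q → q_m = 27.5609.
Total external cost = ∫₀^{q_m} (11.73 + 0.27q) dq = 11.73×27.5609 + ½×0.27×27.5609² = 425.8358.

425.84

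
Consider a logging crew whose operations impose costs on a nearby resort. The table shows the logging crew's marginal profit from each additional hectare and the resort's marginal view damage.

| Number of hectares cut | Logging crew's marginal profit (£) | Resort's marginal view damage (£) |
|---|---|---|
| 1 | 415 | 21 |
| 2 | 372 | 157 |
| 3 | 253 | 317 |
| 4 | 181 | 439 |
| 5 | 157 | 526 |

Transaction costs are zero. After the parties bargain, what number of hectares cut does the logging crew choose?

Bargaining reaches the level where marginal profit last exceeds marginal view damage.
That holds through level 2 (372 ≥ 157) but not at 3 (253 < 317).

2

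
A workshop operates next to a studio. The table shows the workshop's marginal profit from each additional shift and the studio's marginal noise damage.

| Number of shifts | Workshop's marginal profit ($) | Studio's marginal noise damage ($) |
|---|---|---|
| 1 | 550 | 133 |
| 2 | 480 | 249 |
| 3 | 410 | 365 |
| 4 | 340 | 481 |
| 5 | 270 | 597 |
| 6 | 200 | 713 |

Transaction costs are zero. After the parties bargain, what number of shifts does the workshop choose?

Bargaining reaches the level where marginal profit last exceeds marginal noise damage.
That holds through level 3 (410 ≥ 365) but not at 4 (340 < 481).

3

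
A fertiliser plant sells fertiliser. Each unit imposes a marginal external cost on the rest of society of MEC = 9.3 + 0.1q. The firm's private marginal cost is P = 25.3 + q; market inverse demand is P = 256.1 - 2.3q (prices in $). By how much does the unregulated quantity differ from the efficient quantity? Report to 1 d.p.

4.8 units

Market equilibrium (private): 25.3 + q = 256.1 - 2.3q → q_m = 69.9394.
Social marginal cost = private MC + MEC = 34.6 + 1.1q.
Set SMC = demand: 34.6 + 1.1q = 256.1 - 2.3q → q* = 65.1471.
Gap = |69.9394 − 65.1471| = 4.7923.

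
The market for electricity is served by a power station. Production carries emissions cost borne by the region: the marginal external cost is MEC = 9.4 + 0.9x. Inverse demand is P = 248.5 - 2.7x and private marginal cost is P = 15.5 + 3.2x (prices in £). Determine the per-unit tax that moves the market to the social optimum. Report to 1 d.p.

Social marginal cost = private MC + MEC = 24.9 + 4.1x.
Set SMC = demand: 24.9 + 4.1x = 248.5 - 2.7x → x* = 32.8824.
The Pigouvian tax equals MEC at x*: 9.4 + 0.9×32.8824 = 38.9942.

tax = £39.0 per unit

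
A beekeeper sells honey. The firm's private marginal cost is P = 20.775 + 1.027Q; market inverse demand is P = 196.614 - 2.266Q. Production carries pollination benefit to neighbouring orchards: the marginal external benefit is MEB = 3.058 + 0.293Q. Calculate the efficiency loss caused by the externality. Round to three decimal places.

DWL = 58.304

Market equilibrium (private): 20.775 + 1.027Q = 196.614 - 2.266Q → Q_m = 53.3978.
Social marginal cost = private MC − MEB = 17.717 + 0.734Q.
Set SMC = demand: 17.717 + 0.734Q = 196.614 - 2.266Q → Q* = 59.6323.
Height of the DWL triangle at Q_m is demand(Q_m) − SMC(Q_m) = MEB(Q_m) = 18.7036.
DWL = ½ × 6.2345 × 18.7036 = 58.3038.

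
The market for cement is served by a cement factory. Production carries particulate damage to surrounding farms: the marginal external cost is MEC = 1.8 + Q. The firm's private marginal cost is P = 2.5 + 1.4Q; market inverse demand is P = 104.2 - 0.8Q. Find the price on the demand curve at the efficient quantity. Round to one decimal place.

Social marginal cost = private MC + MEC = 4.3 + 2.4Q.
Set SMC = demand: 4.3 + 2.4Q = 104.2 - 0.8Q → Q* = 31.2188.
Consumer price on the demand curve at Q*: 104.2 − 0.8×31.2188 = 79.2250.

P = 79.2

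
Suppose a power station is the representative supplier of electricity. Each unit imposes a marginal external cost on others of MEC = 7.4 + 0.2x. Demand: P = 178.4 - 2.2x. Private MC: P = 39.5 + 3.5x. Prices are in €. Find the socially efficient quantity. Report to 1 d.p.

x* = 22.3

Social marginal cost = private MC + MEC = 46.9 + 3.7x.
Set SMC = demand: 46.9 + 3.7x = 178.4 - 2.2x → x* = 22.2881.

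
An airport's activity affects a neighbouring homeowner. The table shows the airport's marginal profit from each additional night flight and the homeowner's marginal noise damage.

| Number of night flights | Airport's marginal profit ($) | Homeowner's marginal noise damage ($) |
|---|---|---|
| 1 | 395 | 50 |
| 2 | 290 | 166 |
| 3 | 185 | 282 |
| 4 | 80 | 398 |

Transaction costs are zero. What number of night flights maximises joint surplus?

Bargaining reaches the level where marginal profit last exceeds marginal noise damage.
That holds through level 2 (290 ≥ 166) but not at 3 (185 < 282).

2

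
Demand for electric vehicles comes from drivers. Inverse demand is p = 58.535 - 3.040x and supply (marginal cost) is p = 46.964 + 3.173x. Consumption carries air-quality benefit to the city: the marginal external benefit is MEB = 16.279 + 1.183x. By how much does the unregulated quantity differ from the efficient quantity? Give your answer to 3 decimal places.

3.674 units

Market equilibrium (private): 46.964 + 3.173x = 58.535 - 3.040x → x_m = 1.8624.
Social marginal benefit = demand + MEB = 74.814 - 1.857x.
Set SMB = MC: 74.814 - 1.857x = 46.964 + 3.173x → x* = 5.5368.
Gap = |1.8624 − 5.5368| = 3.6744.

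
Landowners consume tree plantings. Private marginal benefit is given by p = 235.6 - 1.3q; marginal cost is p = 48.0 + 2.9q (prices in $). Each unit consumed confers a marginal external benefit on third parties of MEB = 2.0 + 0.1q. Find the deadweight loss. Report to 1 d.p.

Market equilibrium (private): 48.0 + 2.9q = 235.6 - 1.3q → q_m = 44.6667.
Social marginal benefit = demand + MEB = 237.6 - 1.2q.
Set SMB = MC: 237.6 - 1.2q = 48.0 + 2.9q → q* = 46.2439.
The welfare-loss triangle has base |q_m − q*| and height MEB(q_m) (the vertical gap between SMB and MC is zero at q* and MEB at q_m).
DWL = ½ × 1.5772 × 6.4667 = 5.0996.

DWL = $5.1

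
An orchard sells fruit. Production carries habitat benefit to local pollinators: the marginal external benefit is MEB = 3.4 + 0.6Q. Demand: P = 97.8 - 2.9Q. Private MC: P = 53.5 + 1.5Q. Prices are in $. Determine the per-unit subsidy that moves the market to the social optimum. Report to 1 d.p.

subsidy = $10.9 per unit

Social marginal cost = private MC − MEB = 50.1 + 0.9Q.
Set SMC = demand: 50.1 + 0.9Q = 97.8 - 2.9Q → Q* = 12.5526.
The Pigouvian subsidy equals MEB at Q*: 3.4 + 0.6×12.5526 = 10.9316.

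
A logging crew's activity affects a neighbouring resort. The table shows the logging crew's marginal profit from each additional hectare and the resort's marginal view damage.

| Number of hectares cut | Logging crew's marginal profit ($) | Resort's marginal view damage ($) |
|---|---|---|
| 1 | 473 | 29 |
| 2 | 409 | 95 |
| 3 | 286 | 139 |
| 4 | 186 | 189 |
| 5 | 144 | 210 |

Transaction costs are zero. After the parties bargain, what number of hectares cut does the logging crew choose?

3

Bargaining reaches the level where marginal profit last exceeds marginal view damage.
That holds through level 3 (286 ≥ 139) but not at 4 (186 < 189).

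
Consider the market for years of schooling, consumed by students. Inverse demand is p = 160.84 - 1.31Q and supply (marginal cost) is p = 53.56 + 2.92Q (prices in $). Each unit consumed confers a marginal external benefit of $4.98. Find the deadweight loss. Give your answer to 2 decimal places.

Market equilibrium (private): 53.56 + 2.92Q = 160.84 - 1.31Q → Q_m = 25.3617.
Social marginal benefit = demand + MEB = 165.82 - 1.31Q.
Set SMB = MC: 165.82 - 1.31Q = 53.56 + 2.92Q → Q* = 26.5390.
The welfare-loss triangle has base |Q_m − Q*| and height MEB(Q_m) (the vertical gap between SMB and MC is zero at Q* and MEB at Q_m).
DWL = ½ × 1.1773 × 4.9800 = 2.9315.

DWL = $2.93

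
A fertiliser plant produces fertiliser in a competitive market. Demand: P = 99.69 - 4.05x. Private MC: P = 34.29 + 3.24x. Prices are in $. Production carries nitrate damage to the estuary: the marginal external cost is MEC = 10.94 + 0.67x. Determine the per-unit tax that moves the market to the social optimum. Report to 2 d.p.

tax = $15.52 per unit

Social marginal cost = private MC + MEC = 45.23 + 3.91x.
Set SMC = demand: 45.23 + 3.91x = 99.69 - 4.05x → x* = 6.8417.
The Pigouvian tax equals MEC at x*: 10.94 + 0.67×6.8417 = 15.5239.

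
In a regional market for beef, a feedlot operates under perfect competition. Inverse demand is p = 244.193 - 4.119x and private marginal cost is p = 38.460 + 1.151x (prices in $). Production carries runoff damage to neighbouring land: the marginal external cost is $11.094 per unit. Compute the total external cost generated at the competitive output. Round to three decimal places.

Market equilibrium (private): 38.460 + 1.151x = 244.193 - 4.119x → x_m = 39.0385.
Total external cost = MEC × x_m = 11.094 × 39.0385 = 433.0931.

$433.093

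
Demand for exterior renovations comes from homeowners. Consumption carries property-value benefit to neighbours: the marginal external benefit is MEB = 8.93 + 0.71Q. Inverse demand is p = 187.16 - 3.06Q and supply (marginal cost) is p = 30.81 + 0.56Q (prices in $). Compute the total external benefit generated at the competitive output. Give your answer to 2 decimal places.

Market equilibrium (private): 30.81 + 0.56Q = 187.16 - 3.06Q → Q_m = 43.1906.
Total external benefit = ∫₀^{Q_m} (8.93 + 0.71Q) dQ = 8.93×43.1906 + ½×0.71×43.1906² = 1047.9190.

$1047.92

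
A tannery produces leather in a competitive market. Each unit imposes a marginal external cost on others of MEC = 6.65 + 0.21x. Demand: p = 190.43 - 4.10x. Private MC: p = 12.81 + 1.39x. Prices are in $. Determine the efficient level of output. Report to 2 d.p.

Social marginal cost = private MC + MEC = 19.46 + 1.60x.
Set SMC = demand: 19.46 + 1.60x = 190.43 - 4.10x → x* = 29.9947.

x* = 29.99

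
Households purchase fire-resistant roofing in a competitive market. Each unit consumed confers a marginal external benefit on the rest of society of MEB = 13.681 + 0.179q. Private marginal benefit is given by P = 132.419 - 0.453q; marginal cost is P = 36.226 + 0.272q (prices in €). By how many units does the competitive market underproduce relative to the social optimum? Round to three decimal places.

68.554 units

Market equilibrium (private): 36.226 + 0.272q = 132.419 - 0.453q → q_m = 132.6800.
Social marginal benefit = demand + MEB = 146.100 - 0.274q.
Set SMB = MC: 146.100 - 0.274q = 36.226 + 0.272q → q* = 201.2344.
Gap = |132.6800 − 201.2344| = 68.5544.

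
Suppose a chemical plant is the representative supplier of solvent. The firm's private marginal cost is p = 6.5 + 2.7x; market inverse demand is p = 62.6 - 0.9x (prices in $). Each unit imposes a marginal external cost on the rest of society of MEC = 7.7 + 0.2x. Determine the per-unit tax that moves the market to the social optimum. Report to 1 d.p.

Social marginal cost = private MC + MEC = 14.2 + 2.9x.
Set SMC = demand: 14.2 + 2.9x = 62.6 - 0.9x → x* = 12.7368.
The Pigouvian tax equals MEC at x*: 7.7 + 0.2×12.7368 = 10.2474.

tax = $10.2 per unit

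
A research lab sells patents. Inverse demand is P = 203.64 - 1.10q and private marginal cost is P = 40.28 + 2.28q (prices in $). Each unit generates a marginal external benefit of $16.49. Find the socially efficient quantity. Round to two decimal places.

q* = 53.21

Social marginal cost = private MC − MEB = 23.79 + 2.28q.
Set SMC = demand: 23.79 + 2.28q = 203.64 - 1.10q → q* = 53.2101.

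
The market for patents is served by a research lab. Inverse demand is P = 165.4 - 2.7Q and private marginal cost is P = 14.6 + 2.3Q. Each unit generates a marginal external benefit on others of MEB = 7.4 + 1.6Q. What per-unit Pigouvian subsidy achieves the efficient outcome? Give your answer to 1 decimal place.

subsidy = 81.8 per unit

Social marginal cost = private MC − MEB = 7.2 + 0.7Q.
Set SMC = demand: 7.2 + 0.7Q = 165.4 - 2.7Q → Q* = 46.5294.
The Pigouvian subsidy equals MEB at Q*: 7.4 + 1.6×46.5294 = 81.8470.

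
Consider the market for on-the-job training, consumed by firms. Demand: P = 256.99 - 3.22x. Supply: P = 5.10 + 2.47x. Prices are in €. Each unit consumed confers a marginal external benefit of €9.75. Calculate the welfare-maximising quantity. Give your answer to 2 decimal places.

x* = 45.98

Social marginal benefit = demand + MEB = 266.74 - 3.22x.
Set SMB = MC: 266.74 - 3.22x = 5.10 + 2.47x → x* = 45.9824.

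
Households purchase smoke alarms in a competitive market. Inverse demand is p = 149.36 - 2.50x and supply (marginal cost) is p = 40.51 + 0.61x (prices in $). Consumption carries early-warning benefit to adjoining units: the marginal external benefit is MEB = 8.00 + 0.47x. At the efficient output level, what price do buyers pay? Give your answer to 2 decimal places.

Social marginal benefit = demand + MEB = 157.36 - 2.03x.
Set SMB = MC: 157.36 - 2.03x = 40.51 + 0.61x → x* = 44.2614.
Consumer price on the demand curve at x*: 149.36 − 2.50×44.2614 = 38.7065.

P = $38.71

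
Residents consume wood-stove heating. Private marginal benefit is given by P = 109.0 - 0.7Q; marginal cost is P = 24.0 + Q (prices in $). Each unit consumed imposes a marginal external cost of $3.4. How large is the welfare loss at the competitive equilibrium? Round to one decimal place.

Market equilibrium (private): 24.0 + Q = 109.0 - 0.7Q → Q_m = 50.0000.
Social marginal benefit = demand − MEC = 105.6 - 0.7Q.
Set SMB = MC: 105.6 - 0.7Q = 24.0 + Q → Q* = 48.0000.
The loss is the area between SMB and MC from Q* to Q_m; with linear curves that's a triangle of height MEC(Q_m).
DWL = ½ × 2.0000 × 3.4000 = 3.4000.

DWL = $3.4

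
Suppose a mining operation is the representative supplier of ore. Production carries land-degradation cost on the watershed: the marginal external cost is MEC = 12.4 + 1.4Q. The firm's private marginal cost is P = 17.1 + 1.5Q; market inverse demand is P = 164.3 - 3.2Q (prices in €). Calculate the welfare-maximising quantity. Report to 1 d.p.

Social marginal cost = private MC + MEC = 29.5 + 2.9Q.
Set SMC = demand: 29.5 + 2.9Q = 164.3 - 3.2Q → Q* = 22.0984.

Q* = 22.1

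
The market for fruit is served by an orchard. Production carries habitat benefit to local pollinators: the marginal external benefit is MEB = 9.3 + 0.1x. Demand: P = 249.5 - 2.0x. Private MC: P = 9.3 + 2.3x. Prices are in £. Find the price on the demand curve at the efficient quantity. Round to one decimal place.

P = £130.7

Social marginal cost = private MC − MEB = 0.0 + 2.2x.
Set SMC = demand: 0.0 + 2.2x = 249.5 - 2.0x → x* = 59.4048.
Consumer price on the demand curve at x*: 249.5 − 2.0×59.4048 = 130.6904.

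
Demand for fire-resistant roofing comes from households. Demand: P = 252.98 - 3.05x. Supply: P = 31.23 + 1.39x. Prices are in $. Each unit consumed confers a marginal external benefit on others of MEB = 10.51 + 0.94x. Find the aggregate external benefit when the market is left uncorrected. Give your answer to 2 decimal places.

$1697.26

Market equilibrium (private): 31.23 + 1.39x = 252.98 - 3.05x → x_m = 49.9437.
Total external benefit = ∫₀^{x_m} (10.51 + 0.94x) dx = 10.51×49.9437 + ½×0.94×49.9437² = 1697.2637.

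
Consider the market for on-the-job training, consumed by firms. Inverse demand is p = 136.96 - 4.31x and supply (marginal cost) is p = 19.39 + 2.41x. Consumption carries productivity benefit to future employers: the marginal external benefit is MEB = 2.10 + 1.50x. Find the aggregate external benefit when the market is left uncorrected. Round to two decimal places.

266.31

Market equilibrium (private): 19.39 + 2.41x = 136.96 - 4.31x → x_m = 17.4955.
Total external benefit = ∫₀^{x_m} (2.10 + 1.50x) dx = 2.10×17.4955 + ½×1.50×17.4955² = 266.3099.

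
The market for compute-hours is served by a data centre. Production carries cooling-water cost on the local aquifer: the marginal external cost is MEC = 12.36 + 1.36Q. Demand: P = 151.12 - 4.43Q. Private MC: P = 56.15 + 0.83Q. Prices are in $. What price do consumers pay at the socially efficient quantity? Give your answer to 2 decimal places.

P = $95.84

Social marginal cost = private MC + MEC = 68.51 + 2.19Q.
Set SMC = demand: 68.51 + 2.19Q = 151.12 - 4.43Q → Q* = 12.4789.
Consumer price on the demand curve at Q*: 151.12 − 4.43×12.4789 = 95.8385.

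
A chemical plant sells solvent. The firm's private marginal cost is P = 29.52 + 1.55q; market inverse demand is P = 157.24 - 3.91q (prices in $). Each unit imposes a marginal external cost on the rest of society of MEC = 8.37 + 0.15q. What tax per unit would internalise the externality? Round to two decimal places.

tax = $11.56 per unit

Social marginal cost = private MC + MEC = 37.89 + 1.70q.
Set SMC = demand: 37.89 + 1.70q = 157.24 - 3.91q → q* = 21.2745.
The Pigouvian tax equals MEC at q*: 8.37 + 0.15×21.2745 = 11.5612.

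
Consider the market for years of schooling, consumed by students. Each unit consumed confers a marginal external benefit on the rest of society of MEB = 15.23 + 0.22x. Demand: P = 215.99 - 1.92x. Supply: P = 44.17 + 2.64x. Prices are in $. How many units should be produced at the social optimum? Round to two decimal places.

x* = 43.10

Social marginal benefit = demand + MEB = 231.22 - 1.70x.
Set SMB = MC: 231.22 - 1.70x = 44.17 + 2.64x → x* = 43.0991.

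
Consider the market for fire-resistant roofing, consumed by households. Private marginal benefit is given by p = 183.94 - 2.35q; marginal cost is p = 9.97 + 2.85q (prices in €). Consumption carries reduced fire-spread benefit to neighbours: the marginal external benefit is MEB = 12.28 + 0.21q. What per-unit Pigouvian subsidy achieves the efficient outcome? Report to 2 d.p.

subsidy = €20.12 per unit

Social marginal benefit = demand + MEB = 196.22 - 2.14q.
Set SMB = MC: 196.22 - 2.14q = 9.97 + 2.85q → q* = 37.3246.
The Pigouvian subsidy equals MEB at q*: 12.28 + 0.21×37.3246 = 20.1182.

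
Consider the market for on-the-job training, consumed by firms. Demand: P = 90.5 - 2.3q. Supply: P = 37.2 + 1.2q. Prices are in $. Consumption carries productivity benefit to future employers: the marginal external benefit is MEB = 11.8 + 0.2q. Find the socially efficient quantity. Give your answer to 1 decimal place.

Social marginal benefit = demand + MEB = 102.3 - 2.1q.
Set SMB = MC: 102.3 - 2.1q = 37.2 + 1.2q → q* = 19.7273.

q* = 19.7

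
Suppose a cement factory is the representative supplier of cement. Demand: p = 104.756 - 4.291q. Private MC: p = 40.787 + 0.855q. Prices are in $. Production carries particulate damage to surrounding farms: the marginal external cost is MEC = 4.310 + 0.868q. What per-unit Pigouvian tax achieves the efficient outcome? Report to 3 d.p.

tax = $12.921 per unit

Social marginal cost = private MC + MEC = 45.097 + 1.723q.
Set SMC = demand: 45.097 + 1.723q = 104.756 - 4.291q → q* = 9.9200.
The Pigouvian tax equals MEC at q*: 4.310 + 0.868×9.9200 = 12.9206.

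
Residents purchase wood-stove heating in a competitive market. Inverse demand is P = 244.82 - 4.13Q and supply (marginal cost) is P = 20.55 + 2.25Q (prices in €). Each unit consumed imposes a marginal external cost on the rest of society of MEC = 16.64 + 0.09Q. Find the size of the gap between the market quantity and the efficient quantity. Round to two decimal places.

3.06 units

Market equilibrium (private): 20.55 + 2.25Q = 244.82 - 4.13Q → Q_m = 35.1520.
Social marginal benefit = demand − MEC = 228.18 - 4.22Q.
Set SMB = MC: 228.18 - 4.22Q = 20.55 + 2.25Q → Q* = 32.0912.
Gap = |35.1520 − 32.0912| = 3.0608.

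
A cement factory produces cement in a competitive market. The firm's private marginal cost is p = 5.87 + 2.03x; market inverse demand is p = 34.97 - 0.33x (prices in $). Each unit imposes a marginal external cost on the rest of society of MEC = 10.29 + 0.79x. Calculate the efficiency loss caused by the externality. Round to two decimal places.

Market equilibrium (private): 5.87 + 2.03x = 34.97 - 0.33x → x_m = 12.3305.
Social marginal cost = private MC + MEC = 16.16 + 2.82x.
Set SMC = demand: 16.16 + 2.82x = 34.97 - 0.33x → x* = 5.9714.
The welfare-loss triangle has base |x_m − x*| and height MEC(x_m) (the vertical gap between SMC and demand is zero at x* and MEC at x_m).
DWL = ½ × 6.3591 × 20.0311 = 63.6899.

DWL = $63.69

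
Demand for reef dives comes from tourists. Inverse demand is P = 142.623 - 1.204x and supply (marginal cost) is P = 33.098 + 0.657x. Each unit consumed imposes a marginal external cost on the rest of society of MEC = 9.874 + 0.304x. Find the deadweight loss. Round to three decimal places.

Market equilibrium (private): 33.098 + 0.657x = 142.623 - 1.204x → x_m = 58.8528.
Social marginal benefit = demand − MEC = 132.749 - 1.508x.
Set SMB = MC: 132.749 - 1.508x = 33.098 + 0.657x → x* = 46.0282.
Height of the DWL triangle at x_m is MC(x_m) − SMB(x_m) = MEC(x_m) = 27.7652.
DWL = ½ × 12.8246 × 27.7652 = 178.0388.

DWL = 178.039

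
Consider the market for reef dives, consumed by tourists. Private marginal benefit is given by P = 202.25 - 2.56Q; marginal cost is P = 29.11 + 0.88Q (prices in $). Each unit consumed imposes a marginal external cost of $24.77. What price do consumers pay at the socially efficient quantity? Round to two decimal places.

P = $91.84

Social marginal benefit = demand − MEC = 177.48 - 2.56Q.
Set SMB = MC: 177.48 - 2.56Q = 29.11 + 0.88Q → Q* = 43.1308.
Consumer price on the demand curve at Q*: 202.25 − 2.56×43.1308 = 91.8352.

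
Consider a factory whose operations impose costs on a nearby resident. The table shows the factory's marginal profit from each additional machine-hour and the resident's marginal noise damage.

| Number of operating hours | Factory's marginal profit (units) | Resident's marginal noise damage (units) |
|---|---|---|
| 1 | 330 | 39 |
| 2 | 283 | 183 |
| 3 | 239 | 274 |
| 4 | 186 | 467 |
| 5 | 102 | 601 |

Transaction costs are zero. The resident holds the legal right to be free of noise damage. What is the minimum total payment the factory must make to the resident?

Efficient level: marginal profit ≥ marginal noise damage through level 2, so k* = 2.
With the resident holding the right, the factory must at least compensate total damage at k*: 39 + 183 = 222.

222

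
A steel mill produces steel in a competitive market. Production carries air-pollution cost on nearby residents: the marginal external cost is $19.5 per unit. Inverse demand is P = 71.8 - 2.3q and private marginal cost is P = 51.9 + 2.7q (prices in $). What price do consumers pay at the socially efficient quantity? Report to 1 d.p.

P = $71.6

Social marginal cost = private MC + MEC = 71.4 + 2.7q.
Set SMC = demand: 71.4 + 2.7q = 71.8 - 2.3q → q* = 0.0800.
Consumer price on the demand curve at q*: 71.8 − 2.3×0.0800 = 71.6160.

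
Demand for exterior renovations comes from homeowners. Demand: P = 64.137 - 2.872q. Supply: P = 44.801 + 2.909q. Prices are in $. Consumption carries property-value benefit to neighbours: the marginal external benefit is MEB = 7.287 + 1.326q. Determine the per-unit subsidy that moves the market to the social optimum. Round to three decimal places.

subsidy = $15.211 per unit

Social marginal benefit = demand + MEB = 71.424 - 1.546q.
Set SMB = MC: 71.424 - 1.546q = 44.801 + 2.909q → q* = 5.9760.
The Pigouvian subsidy equals MEB at q*: 7.287 + 1.326×5.9760 = 15.2112.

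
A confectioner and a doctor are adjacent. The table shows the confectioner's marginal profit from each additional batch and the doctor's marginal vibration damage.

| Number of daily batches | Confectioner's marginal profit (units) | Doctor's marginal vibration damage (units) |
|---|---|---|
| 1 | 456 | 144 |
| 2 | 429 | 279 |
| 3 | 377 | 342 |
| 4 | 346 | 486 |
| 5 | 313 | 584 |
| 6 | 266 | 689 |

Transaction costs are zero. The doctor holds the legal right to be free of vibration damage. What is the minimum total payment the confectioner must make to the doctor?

765

Efficient level: marginal profit ≥ marginal vibration damage through level 3, so k* = 3.
With the doctor holding the right, the confectioner must at least compensate total damage at k*: 144 + 279 + 342 = 765.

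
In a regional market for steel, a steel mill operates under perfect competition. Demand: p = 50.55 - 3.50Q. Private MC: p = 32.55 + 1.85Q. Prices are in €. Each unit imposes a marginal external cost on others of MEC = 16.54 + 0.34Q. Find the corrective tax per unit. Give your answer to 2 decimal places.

Social marginal cost = private MC + MEC = 49.09 + 2.19Q.
Set SMC = demand: 49.09 + 2.19Q = 50.55 - 3.50Q → Q* = 0.2566.
The Pigouvian tax equals MEC at Q*: 16.54 + 0.34×0.2566 = 16.6272.

tax = €16.63 per unit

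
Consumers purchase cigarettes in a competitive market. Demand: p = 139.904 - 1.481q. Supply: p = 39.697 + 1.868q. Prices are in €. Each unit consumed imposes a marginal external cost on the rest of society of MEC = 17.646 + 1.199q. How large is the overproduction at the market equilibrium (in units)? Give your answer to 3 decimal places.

Market equilibrium (private): 39.697 + 1.868q = 139.904 - 1.481q → q_m = 29.9215.
Social marginal benefit = demand − MEC = 122.258 - 2.680q.
Set SMB = MC: 122.258 - 2.680q = 39.697 + 1.868q → q* = 18.1533.
Gap = |29.9215 − 18.1533| = 11.7682.

11.768 units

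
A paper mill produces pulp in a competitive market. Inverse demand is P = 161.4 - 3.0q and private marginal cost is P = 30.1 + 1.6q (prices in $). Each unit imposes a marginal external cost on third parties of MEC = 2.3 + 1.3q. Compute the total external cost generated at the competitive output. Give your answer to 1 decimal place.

$595.2

Market equilibrium (private): 30.1 + 1.6q = 161.4 - 3.0q → q_m = 28.5435.
Total external cost = ∫₀^{q_m} (2.3 + 1.3q) dq = 2.3×28.5435 + ½×1.3×28.5435² = 595.2255.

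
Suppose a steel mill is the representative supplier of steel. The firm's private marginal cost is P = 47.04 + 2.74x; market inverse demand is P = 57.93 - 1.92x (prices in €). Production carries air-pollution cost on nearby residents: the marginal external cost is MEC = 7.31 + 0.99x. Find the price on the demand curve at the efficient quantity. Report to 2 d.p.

P = €56.71

Social marginal cost = private MC + MEC = 54.35 + 3.73x.
Set SMC = demand: 54.35 + 3.73x = 57.93 - 1.92x → x* = 0.6336.
Consumer price on the demand curve at x*: 57.93 − 1.92×0.6336 = 56.7135.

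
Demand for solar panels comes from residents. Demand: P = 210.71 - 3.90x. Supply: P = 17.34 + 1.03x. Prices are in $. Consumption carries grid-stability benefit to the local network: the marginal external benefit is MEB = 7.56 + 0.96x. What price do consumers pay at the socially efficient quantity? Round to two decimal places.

P = $13.32

Social marginal benefit = demand + MEB = 218.27 - 2.94x.
Set SMB = MC: 218.27 - 2.94x = 17.34 + 1.03x → x* = 50.6121.
Consumer price on the demand curve at x*: 210.71 − 3.90×50.6121 = 13.3228.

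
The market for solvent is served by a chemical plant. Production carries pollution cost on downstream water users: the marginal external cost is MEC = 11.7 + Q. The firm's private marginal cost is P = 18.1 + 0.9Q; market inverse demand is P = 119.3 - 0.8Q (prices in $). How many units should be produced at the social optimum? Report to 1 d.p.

Social marginal cost = private MC + MEC = 29.8 + 1.9Q.
Set SMC = demand: 29.8 + 1.9Q = 119.3 - 0.8Q → Q* = 33.1481.

Q* = 33.1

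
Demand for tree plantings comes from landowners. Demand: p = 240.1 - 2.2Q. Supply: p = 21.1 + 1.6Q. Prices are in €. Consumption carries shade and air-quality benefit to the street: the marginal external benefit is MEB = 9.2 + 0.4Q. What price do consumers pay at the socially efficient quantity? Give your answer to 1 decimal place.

Social marginal benefit = demand + MEB = 249.3 - 1.8Q.
Set SMB = MC: 249.3 - 1.8Q = 21.1 + 1.6Q → Q* = 67.1176.
Consumer price on the demand curve at Q*: 240.1 − 2.2×67.1176 = 92.4413.

P = €92.4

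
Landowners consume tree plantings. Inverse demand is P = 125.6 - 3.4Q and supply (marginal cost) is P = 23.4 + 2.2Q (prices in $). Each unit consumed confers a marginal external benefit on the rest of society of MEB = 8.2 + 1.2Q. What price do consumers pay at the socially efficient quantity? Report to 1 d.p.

P = $40.3

Social marginal benefit = demand + MEB = 133.8 - 2.2Q.
Set SMB = MC: 133.8 - 2.2Q = 23.4 + 2.2Q → Q* = 25.0909.
Consumer price on the demand curve at Q*: 125.6 − 3.4×25.0909 = 40.2909.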